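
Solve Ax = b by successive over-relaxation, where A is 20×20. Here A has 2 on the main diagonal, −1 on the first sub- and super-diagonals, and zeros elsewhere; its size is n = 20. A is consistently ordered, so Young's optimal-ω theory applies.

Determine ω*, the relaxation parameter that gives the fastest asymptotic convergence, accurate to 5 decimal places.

ω* = 1.74058

ρ_J = max_k |cos(kπ/21)| = cos(π/21) = 0.98883
√(1−ρ_J²) = |sin(π/21)| = 0.149042
Young: ω* = 2/(1+√(1−ρ_J²)) = 2/(1+0.149042) = 2/1.149042 = 1.74058.
At ω = 1.74058 every |λ(B_ω)| = ω−1, so ρ_SOR = 0.74058.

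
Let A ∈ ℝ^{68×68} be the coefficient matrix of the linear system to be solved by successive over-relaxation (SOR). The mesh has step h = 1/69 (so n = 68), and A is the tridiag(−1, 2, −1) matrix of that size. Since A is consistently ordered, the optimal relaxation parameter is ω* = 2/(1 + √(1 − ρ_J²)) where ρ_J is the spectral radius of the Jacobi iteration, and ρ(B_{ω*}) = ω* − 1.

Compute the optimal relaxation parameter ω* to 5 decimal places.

ω* = 1.91293

ρ_J = max_k |cos(kπ/69)| = cos(π/69) = 0.99896
√(1−ρ_J²) = |sin(π/69)| = 0.045515
ω* = 2/(1+0.045515) = 1.91293
and ρ(B_{ω*}) = 1.91293 − 1 = 0.91293.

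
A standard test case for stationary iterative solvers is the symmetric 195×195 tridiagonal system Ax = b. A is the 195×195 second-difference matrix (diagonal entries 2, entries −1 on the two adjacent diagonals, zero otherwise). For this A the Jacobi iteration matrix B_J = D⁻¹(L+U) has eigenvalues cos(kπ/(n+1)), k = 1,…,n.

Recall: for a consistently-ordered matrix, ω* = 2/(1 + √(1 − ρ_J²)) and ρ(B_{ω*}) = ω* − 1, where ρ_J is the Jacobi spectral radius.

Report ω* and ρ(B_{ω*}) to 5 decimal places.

With n=195, ρ(Jacobi) = cos(π/196) = 0.99987.
√(1−ρ_J²) = |sin(π/196)| = 0.016028
ω* = 2/(1 + 0.016028) = 2/1.016028 = 1.96845.
[ρ_SOR] ω* − 1 = 0.96845.

ω* = 1.96845, ρ_SOR = 0.96845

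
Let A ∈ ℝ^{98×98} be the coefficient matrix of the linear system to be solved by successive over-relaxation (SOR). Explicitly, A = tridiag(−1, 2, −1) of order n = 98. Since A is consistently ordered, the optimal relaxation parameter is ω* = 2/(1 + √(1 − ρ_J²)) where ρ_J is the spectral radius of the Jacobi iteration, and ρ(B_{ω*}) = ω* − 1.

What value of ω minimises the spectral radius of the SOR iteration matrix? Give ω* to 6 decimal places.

spectrum of D⁻¹(L+U) = {cos(kπ/99) : 1≤k≤98}; ρ_J = cos(π/99) = 0.999497.
1 − cos²(π/99) = sin²(π/99) ⇒ √(1−ρ_J²) = sin(π/99) = 0.0317279.
Young: ω* = 2/(1+√(1−ρ_J²)) = 2/(1+0.0317279) = 2/1.0317279 = 1.938496.
ρ_SOR = ω* − 1 ≈ 0.938496.

ω* = 1.938496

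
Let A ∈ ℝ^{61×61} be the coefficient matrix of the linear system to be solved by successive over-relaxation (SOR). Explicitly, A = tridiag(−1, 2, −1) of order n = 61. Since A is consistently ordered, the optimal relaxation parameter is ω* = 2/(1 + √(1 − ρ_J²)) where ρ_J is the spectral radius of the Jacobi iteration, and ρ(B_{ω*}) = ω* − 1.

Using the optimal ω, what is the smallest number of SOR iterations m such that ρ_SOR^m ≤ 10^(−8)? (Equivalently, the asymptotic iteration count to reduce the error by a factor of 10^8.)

m = 182

With n=61, ρ(Jacobi) = cos(π/62) = 0.9987165.
root = sin(π/62) = 0.0506492  (since 1−cos² = sin²).
ω* = 2/(1+0.0506492) = 1.9035849
and ρ(B_{ω*}) = 1.9035849 − 1 = 0.9035849.
(0.9035849)^m ≤ 10^{−8}  ⇒  m·ln(0.9035849) ≤ −8·ln10  ⇒  m ≥ 181.691  ⇒  m = 182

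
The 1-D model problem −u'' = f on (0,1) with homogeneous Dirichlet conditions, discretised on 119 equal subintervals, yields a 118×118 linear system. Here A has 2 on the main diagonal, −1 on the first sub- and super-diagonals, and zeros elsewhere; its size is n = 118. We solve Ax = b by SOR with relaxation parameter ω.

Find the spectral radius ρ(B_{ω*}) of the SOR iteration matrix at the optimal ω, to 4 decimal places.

ρ_SOR = 0.9486

½·tridiag(1,0,1) at n=118: λ_k = cos(kπ/119); max |λ| at k=1 ⇒ ρ_J = cos(π/119) ≈ 0.9997.
root = sin(π/119) = 0.02640  (since 1−cos² = sin²).
[ω*] 2 ÷ (1 + 0.02640) = 2 ÷ 1.02640 = 1.9486.
At ω = 1.9486 every |λ(B_ω)| = ω−1, so ρ_SOR = 0.9486.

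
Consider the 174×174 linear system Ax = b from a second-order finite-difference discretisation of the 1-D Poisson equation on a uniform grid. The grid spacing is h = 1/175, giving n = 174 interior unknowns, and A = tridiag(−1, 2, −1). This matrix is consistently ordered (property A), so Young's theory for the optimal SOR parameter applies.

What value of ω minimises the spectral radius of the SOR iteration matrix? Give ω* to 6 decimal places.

B_J for the 174×174 system has eigenvalues cos(kπ/175); ρ_J = cos(π/175) = 0.999839.
root = sin(π/175) = 0.0179510  (since 1−cos² = sin²).
[ω*] 2 ÷ (1 + 0.0179510) = 2 ÷ 1.0179510 = 1.964731.
[ρ_SOR] ω* − 1 = 0.964731.

ω* = 1.964731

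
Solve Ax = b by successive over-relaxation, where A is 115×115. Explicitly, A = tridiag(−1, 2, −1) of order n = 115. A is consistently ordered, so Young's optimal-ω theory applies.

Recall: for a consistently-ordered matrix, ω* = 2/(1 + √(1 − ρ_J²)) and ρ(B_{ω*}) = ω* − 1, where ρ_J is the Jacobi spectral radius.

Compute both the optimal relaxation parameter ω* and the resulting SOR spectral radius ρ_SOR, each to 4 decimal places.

ω* = 1.9473, ρ_SOR = 0.9473

[ρ_J] n=115: ρ(B_J) = cos(π/(n+1)) = cos(π/116) = 0.9996.
√(1 − cos²(π/116)) = sin(π/116) ≈ 0.02708.
ω* = 2/(1 + 0.02708) = 2/1.02708 = 1.9473.
ρ_SOR = ω* − 1 = 1.9473 − 1 = 0.9473.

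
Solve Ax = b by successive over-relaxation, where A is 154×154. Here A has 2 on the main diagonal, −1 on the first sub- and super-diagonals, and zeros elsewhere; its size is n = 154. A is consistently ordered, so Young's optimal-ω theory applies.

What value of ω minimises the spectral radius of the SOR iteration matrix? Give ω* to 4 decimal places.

ω* = 1.9603

B_J for the 154×154 system has eigenvalues cos(kπ/155); ρ_J = cos(π/155) = 0.9998.
√(1−ρ_J²) simplifies to sin(π/155) = 0.02027.
[ω*] 2 ÷ (1 + 0.02027) = 2 ÷ 1.02027 = 1.9603.
ρ_SOR = ω* − 1 ≈ 0.9603.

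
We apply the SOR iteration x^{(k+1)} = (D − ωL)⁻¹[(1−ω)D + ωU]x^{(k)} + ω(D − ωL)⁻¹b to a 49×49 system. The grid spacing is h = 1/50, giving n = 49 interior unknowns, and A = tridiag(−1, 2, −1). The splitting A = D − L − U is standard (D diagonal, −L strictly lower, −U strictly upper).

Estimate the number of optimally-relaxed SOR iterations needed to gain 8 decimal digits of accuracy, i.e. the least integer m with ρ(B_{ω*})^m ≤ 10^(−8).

B_J for the 49×49 system has eigenvalues cos(kπ/50); ρ_J = cos(π/50) = 0.9980267.
1 − cos²(π/50) = sin²(π/50) ⇒ √(1−ρ_J²) = sin(π/50) = 0.0627905.
ω* = 2/(1+0.0627905) = 1.8818384
ρ_SOR = ω* − 1 ≈ 0.8818384.
Need (0.8818384)^m ≤ 10^(−8): m ≥ 8·ln10/|ln 0.8818384| = 18.4207/0.125746 = 146.491 ⇒ m = 147.

m = 147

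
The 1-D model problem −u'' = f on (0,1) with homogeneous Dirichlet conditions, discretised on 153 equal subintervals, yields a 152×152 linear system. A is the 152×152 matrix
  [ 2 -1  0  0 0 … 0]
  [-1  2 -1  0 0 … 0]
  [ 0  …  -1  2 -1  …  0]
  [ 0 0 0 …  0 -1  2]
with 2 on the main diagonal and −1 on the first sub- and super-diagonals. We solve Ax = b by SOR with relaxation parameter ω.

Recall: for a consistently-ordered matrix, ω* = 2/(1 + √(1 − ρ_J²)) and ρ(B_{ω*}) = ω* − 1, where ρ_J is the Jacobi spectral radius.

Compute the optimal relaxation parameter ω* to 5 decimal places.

ω* = 1.95976

½·tridiag(1,0,1) at n=152: λ_k = cos(kπ/153); max |λ| at k=1 ⇒ ρ_J = cos(π/153) ≈ 0.99979.
1 − cos²(π/153) = sin²(π/153) ⇒ √(1−ρ_J²) = sin(π/153) = 0.020532.
Then 2/(1+√(1−ρ_J²)) = 2/(1+0.020532); ω* = 2/1.020532 = 1.95976.
ρ_SOR = ω* − 1 ≈ 0.95976.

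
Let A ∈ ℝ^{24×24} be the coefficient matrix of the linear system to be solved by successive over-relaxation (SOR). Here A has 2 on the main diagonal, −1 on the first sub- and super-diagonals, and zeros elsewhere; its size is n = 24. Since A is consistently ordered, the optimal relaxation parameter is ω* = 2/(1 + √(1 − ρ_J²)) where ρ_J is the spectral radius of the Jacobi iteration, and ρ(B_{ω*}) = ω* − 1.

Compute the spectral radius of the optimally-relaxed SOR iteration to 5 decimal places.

ρ_SOR = 0.77725

½·tridiag(1,0,1) at n=24: λ_k = cos(kπ/25); max |λ| at k=1 ⇒ ρ_J = cos(π/25) ≈ 0.99211.
1 − cos²(π/25) = sin²(π/25) ⇒ √(1−ρ_J²) = sin(π/25) = 0.125333.
Young: ω* = 2/(1+√(1−ρ_J²)) = 2/(1+0.125333) = 2/1.125333 = 1.77725.
ρ_SOR = ω* − 1 ≈ 0.77725.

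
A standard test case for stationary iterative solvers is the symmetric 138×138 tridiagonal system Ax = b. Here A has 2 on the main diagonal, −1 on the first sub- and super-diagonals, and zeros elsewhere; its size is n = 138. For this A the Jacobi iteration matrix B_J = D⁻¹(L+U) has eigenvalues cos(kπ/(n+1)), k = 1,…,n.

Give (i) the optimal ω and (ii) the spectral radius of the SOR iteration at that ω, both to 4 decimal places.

ω* = 1.9558, ρ_SOR = 0.9558

½·tridiag(1,0,1) at n=138: λ_k = cos(kπ/139); max |λ| at k=1 ⇒ ρ_J = cos(π/139) ≈ 0.9997.
√(1−ρ_J²) simplifies to sin(π/139) = 0.02260.
ω* = 2 / (1 + 0.02260) = 2 / 1.02260 ≈ 1.9558.
ρ_SOR = ω* − 1 = 1.9558 − 1 = 0.9558.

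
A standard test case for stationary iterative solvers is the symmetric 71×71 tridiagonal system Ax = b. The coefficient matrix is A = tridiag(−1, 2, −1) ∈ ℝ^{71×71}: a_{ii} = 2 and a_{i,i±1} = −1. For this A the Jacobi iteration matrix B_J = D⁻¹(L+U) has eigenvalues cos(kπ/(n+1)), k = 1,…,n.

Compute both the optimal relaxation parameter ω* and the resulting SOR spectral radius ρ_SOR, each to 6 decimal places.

n=71: λ(B_J) = 1 − λ(A)/2 = cos(kπ/72); k=1 gives ρ_J = 0.999048.
1 − cos²(π/72) = sin²(π/72) ⇒ √(1−ρ_J²) = sin(π/72) = 0.0436194.
ω* = 2 / (1 + 0.0436194) = 2 / 1.0436194 ≈ 1.916407.
At ω = 1.916407 every |λ(B_ω)| = ω−1, so ρ_SOR = 0.916407.

ω* = 1.916407, ρ_SOR = 0.916407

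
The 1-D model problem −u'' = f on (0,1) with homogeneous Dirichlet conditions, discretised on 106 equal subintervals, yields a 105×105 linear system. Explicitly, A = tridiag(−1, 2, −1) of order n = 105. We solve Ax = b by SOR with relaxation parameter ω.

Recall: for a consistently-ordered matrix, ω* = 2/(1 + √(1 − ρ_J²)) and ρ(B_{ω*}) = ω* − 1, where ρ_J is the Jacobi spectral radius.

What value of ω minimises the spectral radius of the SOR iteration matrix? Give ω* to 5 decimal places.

ω* = 1.94244

[ρ_J] n=105: ρ(B_J) = cos(π/(n+1)) = cos(π/106) = 0.99956.
root = sin(π/106) = 0.029633  (since 1−cos² = sin²).
[ω*] 2 ÷ (1 + 0.029633) = 2 ÷ 1.029633 = 1.94244.
Hence ρ(B_{ω*}) = 1.94244 − 1 = 0.94244.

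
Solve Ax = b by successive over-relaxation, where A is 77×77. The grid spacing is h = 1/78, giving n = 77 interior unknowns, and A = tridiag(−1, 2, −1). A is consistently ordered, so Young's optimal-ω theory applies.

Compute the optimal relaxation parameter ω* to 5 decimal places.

ω* = 1.92259

With n=77, ρ(Jacobi) = cos(π/78) = 0.99919.
√(1−ρ_J²) simplifies to sin(π/78) = 0.040266.
So ω* = 2/1.040266 = 1.92259 (Young).
Hence ρ(B_{ω*}) = 1.92259 − 1 = 0.92259.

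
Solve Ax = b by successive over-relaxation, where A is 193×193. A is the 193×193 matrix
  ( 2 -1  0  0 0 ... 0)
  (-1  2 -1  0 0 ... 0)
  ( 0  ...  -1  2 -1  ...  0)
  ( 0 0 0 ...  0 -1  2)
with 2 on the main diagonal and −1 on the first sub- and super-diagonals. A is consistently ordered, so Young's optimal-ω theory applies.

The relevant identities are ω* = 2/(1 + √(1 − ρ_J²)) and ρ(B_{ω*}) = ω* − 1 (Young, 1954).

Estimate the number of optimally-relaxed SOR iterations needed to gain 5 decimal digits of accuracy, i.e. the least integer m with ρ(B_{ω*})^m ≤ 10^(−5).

m = 356

ρ_J = max_k |cos(kπ/194)| = cos(π/194) = 0.9998689
√(1−ρ_J²) = |sin(π/194)| = 0.0161931
Young: ω* = 2/(1+√(1−ρ_J²)) = 2/(1+0.0161931) = 2/1.0161931 = 1.9681299.
ρ_SOR = ω* − 1 ≈ 0.9681299.
5·ln10 = 11.5129; −ln(0.9681299) = 0.032389; m = ⌈11.5129/0.032389⌉ = ⌈355.457⌉ = 356.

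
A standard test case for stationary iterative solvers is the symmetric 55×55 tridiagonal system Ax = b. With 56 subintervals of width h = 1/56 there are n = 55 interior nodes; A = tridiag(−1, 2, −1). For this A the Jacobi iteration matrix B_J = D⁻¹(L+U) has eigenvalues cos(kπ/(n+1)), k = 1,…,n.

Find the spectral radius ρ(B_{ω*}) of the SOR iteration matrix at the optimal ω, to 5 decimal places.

With n=55, ρ(Jacobi) = cos(π/56) = 0.99843.
√(1−ρ_J²) simplifies to sin(π/56) = 0.056070.
Then 2/(1+√(1−ρ_J²)) = 2/(1+0.056070); ω* = 2/1.056070 = 1.89381.
Hence ρ(B_{ω*}) = 1.89381 − 1 = 0.89381.

ρ_SOR = 0.89381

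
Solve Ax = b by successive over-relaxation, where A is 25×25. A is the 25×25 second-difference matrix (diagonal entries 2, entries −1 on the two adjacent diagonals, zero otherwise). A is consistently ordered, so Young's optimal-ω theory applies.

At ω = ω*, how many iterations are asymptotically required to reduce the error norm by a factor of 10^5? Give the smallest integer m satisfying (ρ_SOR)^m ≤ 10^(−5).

m = 48

With n=25, ρ(Jacobi) = cos(π/26) = 0.9927089.
1 − cos²(π/26) = sin²(π/26) ⇒ √(1−ρ_J²) = sin(π/26) = 0.1205367.
ω* = 2/(1+0.1205367) = 1.7848590
[ρ_SOR] ω* − 1 = 0.7848590.
m ≥ 5·ln10 / (−ln 0.7848590) = 47.525; smallest integer m = 48.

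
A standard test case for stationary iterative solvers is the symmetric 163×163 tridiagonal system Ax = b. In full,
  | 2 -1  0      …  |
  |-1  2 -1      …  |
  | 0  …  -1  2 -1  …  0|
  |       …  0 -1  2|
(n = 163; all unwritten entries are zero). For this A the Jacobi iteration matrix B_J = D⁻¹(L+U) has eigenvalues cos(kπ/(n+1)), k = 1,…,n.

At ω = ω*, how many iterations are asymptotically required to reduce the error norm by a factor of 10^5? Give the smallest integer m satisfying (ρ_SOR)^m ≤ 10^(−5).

m = 301

B_J for the 163×163 system has eigenvalues cos(kπ/164); ρ_J = cos(π/164) = 0.9998165.
root = sin(π/164) = 0.0191549  (since 1−cos² = sin²).
ω* = 2/(1 + 0.0191549) = 2/1.0191549 = 1.9624102.
At ω = 1.9624102 every |λ(B_ω)| = ω−1, so ρ_SOR = 0.9624102.
ρ_SOR^m ≤ 10^(−5) ⇔ m ≥ 5·ln10/(−ln 0.9624102) = 11.5129/0.0383145 = 300.484; m = ⌈300.484⌉ = 301.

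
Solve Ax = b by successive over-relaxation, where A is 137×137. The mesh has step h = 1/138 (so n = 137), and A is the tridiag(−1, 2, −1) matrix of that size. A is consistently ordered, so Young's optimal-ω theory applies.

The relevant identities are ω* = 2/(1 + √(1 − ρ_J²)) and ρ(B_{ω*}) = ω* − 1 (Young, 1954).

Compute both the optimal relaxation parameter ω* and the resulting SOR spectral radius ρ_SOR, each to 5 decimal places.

ω* = 1.95549, ρ_SOR = 0.95549

n=137: λ(B_J) = 1 − λ(A)/2 = cos(kπ/138); k=1 gives ρ_J = 0.99974.
√(1−ρ_J²) simplifies to sin(π/138) = 0.022763.
Then 2/(1+√(1−ρ_J²)) = 2/(1+0.022763); ω* = 2/1.022763 = 1.95549.
and ρ(B_{ω*}) = 1.95549 − 1 = 0.95549.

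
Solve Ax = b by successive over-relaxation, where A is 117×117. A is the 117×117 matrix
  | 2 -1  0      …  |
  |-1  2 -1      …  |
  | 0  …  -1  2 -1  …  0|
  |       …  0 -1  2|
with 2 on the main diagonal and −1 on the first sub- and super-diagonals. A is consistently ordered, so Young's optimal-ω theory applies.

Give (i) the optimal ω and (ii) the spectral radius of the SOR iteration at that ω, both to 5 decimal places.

ω* = 1.94814, ρ_SOR = 0.94814

B_J for the 117×117 system has eigenvalues cos(kπ/118); ρ_J = cos(π/118) = 0.99965.
root = sin(π/118) = 0.026621  (since 1−cos² = sin²).
Then 2/(1+√(1−ρ_J²)) = 2/(1+0.026621); ω* = 2/1.026621 = 1.94814.
[ρ_SOR] ω* − 1 = 0.94814.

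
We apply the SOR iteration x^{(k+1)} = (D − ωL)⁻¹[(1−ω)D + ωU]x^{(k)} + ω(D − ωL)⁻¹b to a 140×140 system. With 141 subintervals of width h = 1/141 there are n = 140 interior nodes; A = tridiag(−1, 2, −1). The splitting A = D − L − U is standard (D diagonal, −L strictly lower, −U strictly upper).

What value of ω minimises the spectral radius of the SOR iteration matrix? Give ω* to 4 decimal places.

ω* = 1.9564

spectrum of D⁻¹(L+U) = {cos(kπ/141) : 1≤k≤140}; ρ_J = cos(π/141) = 0.9998.
√(1−ρ_J²) = |sin(π/141)| = 0.02228
Then 2/(1+√(1−ρ_J²)) = 2/(1+0.02228); ω* = 2/1.02228 = 1.9564.
At ω = 1.9564 every |λ(B_ω)| = ω−1, so ρ_SOR = 0.9564.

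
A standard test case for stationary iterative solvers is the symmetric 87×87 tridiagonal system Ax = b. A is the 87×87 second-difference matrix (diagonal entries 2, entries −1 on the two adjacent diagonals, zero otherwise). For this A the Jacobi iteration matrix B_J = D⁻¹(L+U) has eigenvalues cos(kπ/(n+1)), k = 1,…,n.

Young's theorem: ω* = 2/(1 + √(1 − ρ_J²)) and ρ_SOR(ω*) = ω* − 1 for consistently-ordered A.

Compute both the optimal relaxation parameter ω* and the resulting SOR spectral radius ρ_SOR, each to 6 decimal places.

With n=87, ρ(Jacobi) = cos(π/88) = 0.999363.
√(1 − cos²(π/88)) = sin(π/88) ≈ 0.0356923.
ω* = 2/(1+0.0356923) = 1.931075
ρ_SOR = ω* − 1 = 1.931075 − 1 = 0.931075.

ω* = 1.931075, ρ_SOR = 0.931075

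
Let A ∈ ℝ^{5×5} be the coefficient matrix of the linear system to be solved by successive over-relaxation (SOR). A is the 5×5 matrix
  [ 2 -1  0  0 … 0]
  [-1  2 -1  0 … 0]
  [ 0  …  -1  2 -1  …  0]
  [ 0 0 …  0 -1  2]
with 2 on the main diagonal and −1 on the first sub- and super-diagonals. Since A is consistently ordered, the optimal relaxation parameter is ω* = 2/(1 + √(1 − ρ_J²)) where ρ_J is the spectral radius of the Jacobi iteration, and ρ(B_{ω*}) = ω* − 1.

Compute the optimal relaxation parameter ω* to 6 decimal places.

ω* = 1.333333

With n=5, ρ(Jacobi) = cos(π/6) = 0.866025.
√(1−ρ_J²) simplifies to sin(π/6) = 0.5000000.
ω* = 2/(1 + 0.5000000) = 2/1.5000000 = 1.333333.
ρ(B_{ω*}) = ω*−1 = 0.333333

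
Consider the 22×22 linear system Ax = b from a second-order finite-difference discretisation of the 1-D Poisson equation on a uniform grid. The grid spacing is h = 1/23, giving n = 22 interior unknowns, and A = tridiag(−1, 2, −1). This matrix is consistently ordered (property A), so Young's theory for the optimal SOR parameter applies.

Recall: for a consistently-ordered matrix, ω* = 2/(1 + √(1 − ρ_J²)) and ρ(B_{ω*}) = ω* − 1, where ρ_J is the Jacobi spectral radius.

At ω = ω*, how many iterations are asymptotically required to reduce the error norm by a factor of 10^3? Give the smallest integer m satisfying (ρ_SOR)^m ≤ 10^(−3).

m = 26

½·tridiag(1,0,1) at n=22: λ_k = cos(kπ/23); max |λ| at k=1 ⇒ ρ_J = cos(π/23) ≈ 0.9906859.
root = sin(π/23) = 0.1361666  (since 1−cos² = sin²).
Young: ω* = 2/(1+√(1−ρ_J²)) = 2/(1+0.1361666) = 2/1.1361666 = 1.7603052.
[ρ_SOR] ω* − 1 = 0.7603052.
(0.7603052)^m ≤ 10^{−3}  ⇒  m·ln(0.7603052) ≤ −3·ln10  ⇒  m ≥ 25.208  ⇒  m = 26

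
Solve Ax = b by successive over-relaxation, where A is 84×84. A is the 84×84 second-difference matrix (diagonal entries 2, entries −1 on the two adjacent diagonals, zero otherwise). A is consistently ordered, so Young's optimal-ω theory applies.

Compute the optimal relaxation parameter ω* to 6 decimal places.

With n=84, ρ(Jacobi) = cos(π/85) = 0.999317.
√(1 − cos²(π/85)) = sin(π/85) ≈ 0.0369515.
Then 2/(1+√(1−ρ_J²)) = 2/(1+0.0369515); ω* = 2/1.0369515 = 1.928731.
ρ_SOR = ω* − 1 ≈ 0.928731.

ω* = 1.928731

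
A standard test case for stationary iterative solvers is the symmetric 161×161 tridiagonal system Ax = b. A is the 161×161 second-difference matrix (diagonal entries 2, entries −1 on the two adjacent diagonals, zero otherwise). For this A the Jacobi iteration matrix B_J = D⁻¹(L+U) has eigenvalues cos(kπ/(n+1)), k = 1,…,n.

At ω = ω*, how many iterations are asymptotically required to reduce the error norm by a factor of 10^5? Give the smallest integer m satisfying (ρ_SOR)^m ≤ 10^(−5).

ρ_J = max_k |cos(kπ/162)| = cos(π/162) = 0.9998120
√(1−ρ_J²) = |sin(π/162)| = 0.0193913
[ω*] 2 ÷ (1 + 0.0193913) = 2 ÷ 1.0193913 = 1.9619551.
ρ_SOR = ω* − 1 ≈ 0.9619551.
ρ_SOR^m ≤ 10^(−5) ⇔ m ≥ 5·ln10/(−ln 0.9619551) = 11.5129/0.0387875 = 296.820; m = ⌈296.820⌉ = 297.

m = 297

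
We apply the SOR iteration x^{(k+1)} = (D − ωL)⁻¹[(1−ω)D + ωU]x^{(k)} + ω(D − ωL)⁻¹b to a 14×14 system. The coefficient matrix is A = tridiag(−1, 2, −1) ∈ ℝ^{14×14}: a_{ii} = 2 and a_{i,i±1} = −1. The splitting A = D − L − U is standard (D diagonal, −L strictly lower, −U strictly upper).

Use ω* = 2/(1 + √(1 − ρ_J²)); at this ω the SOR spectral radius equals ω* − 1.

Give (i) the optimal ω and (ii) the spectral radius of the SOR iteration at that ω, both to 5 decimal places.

ω* = 1.65575, ρ_SOR = 0.65575

ρ_J = max_k |cos(kπ/15)| = cos(π/15) = 0.97815
1 − cos²(π/15) = sin²(π/15) ⇒ √(1−ρ_J²) = sin(π/15) = 0.207912.
Young: ω* = 2/(1+√(1−ρ_J²)) = 2/(1+0.207912) = 2/1.207912 = 1.65575.
[ρ_SOR] ω* − 1 = 0.65575.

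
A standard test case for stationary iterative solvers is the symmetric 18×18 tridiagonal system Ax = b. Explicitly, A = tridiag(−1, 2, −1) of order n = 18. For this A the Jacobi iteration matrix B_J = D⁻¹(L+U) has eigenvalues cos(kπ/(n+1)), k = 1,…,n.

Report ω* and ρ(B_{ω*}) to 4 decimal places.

ω* = 1.7173, ρ_SOR = 0.7173

B_J for the 18×18 system has eigenvalues cos(kπ/19); ρ_J = cos(π/19) = 0.9864.
√(1−ρ_J²) simplifies to sin(π/19) = 0.16459.
ω* = 2/(1 + 0.16459) = 2/1.16459 = 1.7173.
Hence ρ(B_{ω*}) = 1.7173 − 1 = 0.7173.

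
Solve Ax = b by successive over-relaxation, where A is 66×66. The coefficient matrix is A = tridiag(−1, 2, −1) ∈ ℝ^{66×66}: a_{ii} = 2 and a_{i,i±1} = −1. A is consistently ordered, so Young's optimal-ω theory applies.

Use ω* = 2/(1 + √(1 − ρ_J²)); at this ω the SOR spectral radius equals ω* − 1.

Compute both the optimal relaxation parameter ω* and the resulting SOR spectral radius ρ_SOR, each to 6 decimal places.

ω* = 1.910453, ρ_SOR = 0.910453

B_J for the 66×66 system has eigenvalues cos(kπ/67); ρ_J = cos(π/67) = 0.998901.
1 − cos²(π/67) = sin²(π/67) ⇒ √(1−ρ_J²) = sin(π/67) = 0.0468723.
Then 2/(1+√(1−ρ_J²)) = 2/(1+0.0468723); ω* = 2/1.0468723 = 1.910453.
ρ_SOR = ω* − 1 = 1.910453 − 1 = 0.910453.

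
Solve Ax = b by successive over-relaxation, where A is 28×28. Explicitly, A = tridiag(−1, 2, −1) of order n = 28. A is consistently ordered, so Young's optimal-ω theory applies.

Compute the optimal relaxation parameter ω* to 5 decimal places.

ω* = 1.80486

[ρ_J] n=28: ρ(B_J) = cos(π/(n+1)) = cos(π/29) = 0.99414.
root = sin(π/29) = 0.108119  (since 1−cos² = sin²).
[ω*] 2 ÷ (1 + 0.108119) = 2 ÷ 1.108119 = 1.80486.
ρ(B_{ω*}) = ω*−1 = 0.80486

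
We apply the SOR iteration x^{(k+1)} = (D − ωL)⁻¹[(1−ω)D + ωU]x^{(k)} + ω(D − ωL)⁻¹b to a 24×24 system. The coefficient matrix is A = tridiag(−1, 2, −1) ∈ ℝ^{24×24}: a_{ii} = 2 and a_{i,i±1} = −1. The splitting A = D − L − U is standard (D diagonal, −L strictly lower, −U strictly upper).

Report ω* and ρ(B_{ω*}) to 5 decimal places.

ω* = 1.77725, ρ_SOR = 0.77725

ρ_J = max_k |cos(kπ/25)| = cos(π/25) = 0.99211
√(1−ρ_J²) simplifies to sin(π/25) = 0.125333.
ω* = 2 / (1 + 0.125333) = 2 / 1.125333 ≈ 1.77725.
Hence ρ(B_{ω*}) = 1.77725 − 1 = 0.77725.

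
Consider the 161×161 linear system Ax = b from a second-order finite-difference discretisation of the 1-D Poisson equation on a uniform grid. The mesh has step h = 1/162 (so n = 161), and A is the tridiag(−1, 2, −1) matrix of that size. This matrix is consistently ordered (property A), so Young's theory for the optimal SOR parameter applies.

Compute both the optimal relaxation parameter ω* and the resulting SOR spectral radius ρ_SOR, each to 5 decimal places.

ω* = 1.96196, ρ_SOR = 0.96196

n=161: λ(B_J) = 1 − λ(A)/2 = cos(kπ/162); k=1 gives ρ_J = 0.99981.
√(1−ρ_J²) = |sin(π/162)| = 0.019391
[ω*] 2 ÷ (1 + 0.019391) = 2 ÷ 1.019391 = 1.96196.
[ρ_SOR] ω* − 1 = 0.96196.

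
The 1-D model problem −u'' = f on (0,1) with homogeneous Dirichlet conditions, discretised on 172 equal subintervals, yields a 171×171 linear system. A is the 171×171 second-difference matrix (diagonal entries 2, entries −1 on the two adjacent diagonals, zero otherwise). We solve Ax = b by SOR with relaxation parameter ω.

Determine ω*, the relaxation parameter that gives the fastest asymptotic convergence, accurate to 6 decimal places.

ω* = 1.964127

½·tridiag(1,0,1) at n=171: λ_k = cos(kπ/172); max |λ| at k=1 ⇒ ρ_J = cos(π/172) ≈ 0.999833.
√(1 − cos²(π/172)) = sin(π/172) ≈ 0.0182641.
Young: ω* = 2/(1+√(1−ρ_J²)) = 2/(1+0.0182641) = 2/1.0182641 = 1.964127.
ρ_SOR = ω* − 1 = 1.964127 − 1 = 0.964127.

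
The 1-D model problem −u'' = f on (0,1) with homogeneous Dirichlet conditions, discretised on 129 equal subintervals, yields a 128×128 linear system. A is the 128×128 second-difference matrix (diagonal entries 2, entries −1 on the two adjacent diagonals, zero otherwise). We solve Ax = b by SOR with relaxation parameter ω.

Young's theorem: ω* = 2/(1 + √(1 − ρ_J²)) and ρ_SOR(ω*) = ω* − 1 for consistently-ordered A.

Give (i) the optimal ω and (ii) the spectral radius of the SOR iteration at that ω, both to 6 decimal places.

½·tridiag(1,0,1) at n=128: λ_k = cos(kπ/129); max |λ| at k=1 ⇒ ρ_J = cos(π/129) ≈ 0.999703.
1 − cos²(π/129) = sin²(π/129) ⇒ √(1−ρ_J²) = sin(π/129) = 0.0243510.
[ω*] 2 ÷ (1 + 0.0243510) = 2 ÷ 1.0243510 = 1.952456.
Hence ρ(B_{ω*}) = 1.952456 − 1 = 0.952456.

ω* = 1.952456, ρ_SOR = 0.952456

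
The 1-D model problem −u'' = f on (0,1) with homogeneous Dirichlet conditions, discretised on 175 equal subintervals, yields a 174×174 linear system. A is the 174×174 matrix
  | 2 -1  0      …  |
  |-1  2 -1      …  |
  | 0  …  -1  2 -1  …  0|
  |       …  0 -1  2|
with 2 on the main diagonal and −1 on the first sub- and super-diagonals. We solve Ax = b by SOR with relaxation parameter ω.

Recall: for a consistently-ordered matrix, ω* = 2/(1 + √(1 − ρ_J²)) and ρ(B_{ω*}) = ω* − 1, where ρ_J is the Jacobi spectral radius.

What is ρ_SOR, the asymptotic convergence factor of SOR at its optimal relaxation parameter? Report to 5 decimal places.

With n=174, ρ(Jacobi) = cos(π/175) = 0.99984.
root = sin(π/175) = 0.017951  (since 1−cos² = sin²).
So ω* = 2/1.017951 = 1.96473 (Young).
[ρ_SOR] ω* − 1 = 0.96473.

ρ_SOR = 0.96473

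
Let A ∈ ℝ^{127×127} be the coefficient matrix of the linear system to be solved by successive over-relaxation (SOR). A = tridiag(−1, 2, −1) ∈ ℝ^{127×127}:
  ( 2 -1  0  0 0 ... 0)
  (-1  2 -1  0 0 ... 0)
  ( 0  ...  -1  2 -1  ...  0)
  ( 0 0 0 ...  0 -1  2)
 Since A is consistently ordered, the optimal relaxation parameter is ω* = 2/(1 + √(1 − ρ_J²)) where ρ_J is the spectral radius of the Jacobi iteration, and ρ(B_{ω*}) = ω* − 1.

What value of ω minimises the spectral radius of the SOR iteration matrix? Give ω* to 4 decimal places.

ω* = 1.9521

½·tridiag(1,0,1) at n=127: λ_k = cos(kπ/128); max |λ| at k=1 ⇒ ρ_J = cos(π/128) ≈ 0.9997.
√(1 − cos²(π/128)) = sin(π/128) ≈ 0.02454.
Then 2/(1+√(1−ρ_J²)) = 2/(1+0.02454); ω* = 2/1.02454 = 1.9521.
ρ(B_{ω*}) = ω*−1 = 0.9521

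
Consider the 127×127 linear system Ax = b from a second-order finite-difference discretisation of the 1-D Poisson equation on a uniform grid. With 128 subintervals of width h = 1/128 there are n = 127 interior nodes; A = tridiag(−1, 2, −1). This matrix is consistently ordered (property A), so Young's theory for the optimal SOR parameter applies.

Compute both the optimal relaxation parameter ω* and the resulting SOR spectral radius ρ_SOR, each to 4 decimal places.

B_J for the 127×127 system has eigenvalues cos(kπ/128); ρ_J = cos(π/128) = 0.9997.
√(1−ρ_J²) simplifies to sin(π/128) = 0.02454.
Young: ω* = 2/(1+√(1−ρ_J²)) = 2/(1+0.02454) = 2/1.02454 = 1.9521.
Hence ρ(B_{ω*}) = 1.9521 − 1 = 0.9521.

ω* = 1.9521, ρ_SOR = 0.9521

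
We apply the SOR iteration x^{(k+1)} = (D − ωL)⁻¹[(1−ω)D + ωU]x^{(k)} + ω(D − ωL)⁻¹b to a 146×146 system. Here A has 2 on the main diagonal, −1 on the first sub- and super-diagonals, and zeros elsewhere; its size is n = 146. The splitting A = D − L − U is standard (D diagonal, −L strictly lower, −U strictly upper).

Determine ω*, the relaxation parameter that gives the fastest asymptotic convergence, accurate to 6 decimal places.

ω* = 1.958155

n=146: λ(B_J) = 1 − λ(A)/2 = cos(kπ/147); k=1 gives ρ_J = 0.999772.
√(1−ρ_J²) = |sin(π/147)| = 0.0213698
ω* = 2 / (1 + 0.0213698) = 2 / 1.0213698 ≈ 1.958155.
ρ_SOR = ω* − 1 = 1.958155 − 1 = 0.958155.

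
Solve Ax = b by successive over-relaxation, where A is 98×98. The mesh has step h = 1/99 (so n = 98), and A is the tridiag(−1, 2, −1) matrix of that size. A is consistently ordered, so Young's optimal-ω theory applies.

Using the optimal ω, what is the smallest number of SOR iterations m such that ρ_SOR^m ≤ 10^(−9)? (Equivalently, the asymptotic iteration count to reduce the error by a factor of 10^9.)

With n=98, ρ(Jacobi) = cos(π/99) = 0.9994965.
√(1−ρ_J²) simplifies to sin(π/99) = 0.0317279.
[ω*] 2 ÷ (1 + 0.0317279) = 2 ÷ 1.0317279 = 1.9384956.
At ω = 1.9384956 every |λ(B_ω)| = ω−1, so ρ_SOR = 0.9384956.
Need (0.9384956)^m ≤ 10^(−9): m ≥ 9·ln10/|ln 0.9384956| = 20.7233/0.0634771 = 326.469 ⇒ m = 327.

m = 327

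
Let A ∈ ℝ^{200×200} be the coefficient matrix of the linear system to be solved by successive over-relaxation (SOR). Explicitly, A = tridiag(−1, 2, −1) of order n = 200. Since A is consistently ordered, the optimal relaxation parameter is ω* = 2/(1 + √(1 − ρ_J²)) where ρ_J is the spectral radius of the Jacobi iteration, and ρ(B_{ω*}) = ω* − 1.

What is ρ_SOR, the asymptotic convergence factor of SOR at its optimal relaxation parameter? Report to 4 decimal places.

ρ_SOR = 0.9692

With n=200, ρ(Jacobi) = cos(π/201) = 0.9999.
1 − cos²(π/201) = sin²(π/201) ⇒ √(1−ρ_J²) = sin(π/201) = 0.01563.
ω* = 2 / (1 + 0.01563) = 2 / 1.01563 ≈ 1.9692.
ρ(B_{ω*}) = ω*−1 = 0.9692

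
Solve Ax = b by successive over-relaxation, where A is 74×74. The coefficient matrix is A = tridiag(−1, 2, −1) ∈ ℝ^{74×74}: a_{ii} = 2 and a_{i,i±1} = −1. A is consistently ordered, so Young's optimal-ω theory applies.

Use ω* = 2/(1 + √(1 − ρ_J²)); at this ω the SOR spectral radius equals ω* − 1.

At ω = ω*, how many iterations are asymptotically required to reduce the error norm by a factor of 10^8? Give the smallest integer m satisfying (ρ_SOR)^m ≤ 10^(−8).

½·tridiag(1,0,1) at n=74: λ_k = cos(kπ/75); max |λ| at k=1 ⇒ ρ_J = cos(π/75) ≈ 0.9991228.
√(1−ρ_J²) simplifies to sin(π/75) = 0.0418757.
Then 2/(1+√(1−ρ_J²)) = 2/(1+0.0418757); ω* = 2/1.0418757 = 1.9196148.
and ρ(B_{ω*}) = 1.9196148 − 1 = 0.9196148.
Need (0.9196148)^m ≤ 10^(−8): m ≥ 8·ln10/|ln 0.9196148| = 18.4207/0.0838004 = 219.816 ⇒ m = 220.

m = 220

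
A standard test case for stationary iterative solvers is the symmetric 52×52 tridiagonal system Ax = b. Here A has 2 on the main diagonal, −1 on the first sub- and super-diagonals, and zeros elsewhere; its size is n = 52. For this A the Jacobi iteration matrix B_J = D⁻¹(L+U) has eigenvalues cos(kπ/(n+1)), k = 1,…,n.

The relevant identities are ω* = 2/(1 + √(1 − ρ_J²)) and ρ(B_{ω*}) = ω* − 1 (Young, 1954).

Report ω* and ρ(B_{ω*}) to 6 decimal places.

ρ_J = max_k |cos(kπ/53)| = cos(π/53) = 0.998244
√(1−ρ_J²) simplifies to sin(π/53) = 0.0592406.
ω* = 2/(1+0.0592406) = 1.888145
[ρ_SOR] ω* − 1 = 0.888145.

ω* = 1.888145, ρ_SOR = 0.888145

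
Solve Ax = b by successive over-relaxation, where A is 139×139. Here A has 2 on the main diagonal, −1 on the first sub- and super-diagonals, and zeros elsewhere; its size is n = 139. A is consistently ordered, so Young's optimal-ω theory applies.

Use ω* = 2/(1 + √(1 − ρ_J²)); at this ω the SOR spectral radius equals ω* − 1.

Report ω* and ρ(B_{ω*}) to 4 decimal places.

ω* = 1.9561, ρ_SOR = 0.9561

B_J for the 139×139 system has eigenvalues cos(kπ/140); ρ_J = cos(π/140) = 0.9997.
√(1−ρ_J²) simplifies to sin(π/140) = 0.02244.
ω* = 2/(1+0.02244) = 1.9561
and ρ(B_{ω*}) = 1.9561 − 1 = 0.9561.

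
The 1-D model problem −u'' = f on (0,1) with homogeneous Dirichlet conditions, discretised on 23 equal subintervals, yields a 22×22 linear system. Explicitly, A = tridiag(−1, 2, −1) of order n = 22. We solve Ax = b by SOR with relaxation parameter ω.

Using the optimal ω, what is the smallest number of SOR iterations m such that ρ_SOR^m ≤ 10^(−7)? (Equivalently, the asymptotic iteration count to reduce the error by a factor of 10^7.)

m = 59

B_J for the 22×22 system has eigenvalues cos(kπ/23); ρ_J = cos(π/23) = 0.9906859.
√(1−ρ_J²) simplifies to sin(π/23) = 0.1361666.
Young: ω* = 2/(1+√(1−ρ_J²)) = 2/(1+0.1361666) = 2/1.1361666 = 1.7603052.
ρ(B_{ω*}) = ω*−1 = 0.7603052
7·ln10 = 16.1181; −ln(0.7603052) = 0.274035; m = ⌈16.1181/0.274035⌉ = ⌈58.818⌉ = 59.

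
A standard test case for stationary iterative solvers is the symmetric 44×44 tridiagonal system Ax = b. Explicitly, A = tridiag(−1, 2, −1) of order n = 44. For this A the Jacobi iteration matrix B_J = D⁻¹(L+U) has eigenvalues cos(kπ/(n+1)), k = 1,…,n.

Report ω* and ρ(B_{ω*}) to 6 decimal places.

ω* = 1.869584, ρ_SOR = 0.869584

n=44: λ(B_J) = 1 − λ(A)/2 = cos(kπ/45); k=1 gives ρ_J = 0.997564.
√(1−ρ_J²) simplifies to sin(π/45) = 0.0697565.
Young: ω* = 2/(1+√(1−ρ_J²)) = 2/(1+0.0697565) = 2/1.0697565 = 1.869584.
Hence ρ(B_{ω*}) = 1.869584 − 1 = 0.869584.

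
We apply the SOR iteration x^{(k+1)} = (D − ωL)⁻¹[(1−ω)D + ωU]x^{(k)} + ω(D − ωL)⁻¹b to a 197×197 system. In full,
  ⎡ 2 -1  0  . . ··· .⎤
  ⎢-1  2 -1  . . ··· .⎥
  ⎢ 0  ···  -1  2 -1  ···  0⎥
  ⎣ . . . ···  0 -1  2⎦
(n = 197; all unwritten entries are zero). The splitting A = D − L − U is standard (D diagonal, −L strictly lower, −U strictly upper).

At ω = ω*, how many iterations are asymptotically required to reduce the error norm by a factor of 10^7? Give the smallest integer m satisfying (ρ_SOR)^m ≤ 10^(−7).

m = 508

ρ_J = max_k |cos(kπ/198)| = cos(π/198) = 0.9998741
1 − cos²(π/198) = sin²(π/198) ⇒ √(1−ρ_J²) = sin(π/198) = 0.0158660.
[ω*] 2 ÷ (1 + 0.0158660) = 2 ÷ 1.0158660 = 1.9687636.
At ω = 1.9687636 every |λ(B_ω)| = ω−1, so ρ_SOR = 0.9687636.
For 7 digits: m = 7·ln10 / (−ln 0.9687636) = 16.1181/0.0317347 = 507.901; round up → m = 508.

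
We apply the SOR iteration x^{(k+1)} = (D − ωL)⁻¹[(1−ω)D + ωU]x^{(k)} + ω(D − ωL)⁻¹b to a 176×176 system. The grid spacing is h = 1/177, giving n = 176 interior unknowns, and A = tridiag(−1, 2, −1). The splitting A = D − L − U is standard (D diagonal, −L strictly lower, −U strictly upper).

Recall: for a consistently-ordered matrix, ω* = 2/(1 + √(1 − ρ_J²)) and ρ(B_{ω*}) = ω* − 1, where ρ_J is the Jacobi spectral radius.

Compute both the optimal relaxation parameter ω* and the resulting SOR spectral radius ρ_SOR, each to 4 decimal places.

ω* = 1.9651, ρ_SOR = 0.9651

With n=176, ρ(Jacobi) = cos(π/177) = 0.9998.
√(1−ρ_J²) simplifies to sin(π/177) = 0.01775.
ω* = 2/(1 + 0.01775) = 2/1.01775 = 1.9651.
Hence ρ(B_{ω*}) = 1.9651 − 1 = 0.9651.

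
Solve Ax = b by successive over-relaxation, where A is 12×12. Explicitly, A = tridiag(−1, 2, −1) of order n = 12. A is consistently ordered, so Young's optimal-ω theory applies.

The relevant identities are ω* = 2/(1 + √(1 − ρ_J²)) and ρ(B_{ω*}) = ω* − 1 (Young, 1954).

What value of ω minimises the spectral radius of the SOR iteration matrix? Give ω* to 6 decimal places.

B_J for the 12×12 system has eigenvalues cos(kπ/13); ρ_J = cos(π/13) = 0.970942.
1 − cos²(π/13) = sin²(π/13) ⇒ √(1−ρ_J²) = sin(π/13) = 0.2393157.
Then 2/(1+√(1−ρ_J²)) = 2/(1+0.2393157); ω* = 2/1.2393157 = 1.613794.
ρ(B_{ω*}) = ω*−1 = 0.613794

ω* = 1.613794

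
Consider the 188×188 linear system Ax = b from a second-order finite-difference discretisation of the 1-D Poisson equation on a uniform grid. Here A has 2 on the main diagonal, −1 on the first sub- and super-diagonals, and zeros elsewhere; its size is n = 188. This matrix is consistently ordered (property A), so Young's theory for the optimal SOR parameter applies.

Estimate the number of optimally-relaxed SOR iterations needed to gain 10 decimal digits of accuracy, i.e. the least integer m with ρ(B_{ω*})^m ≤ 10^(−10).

m = 693

B_J for the 188×188 system has eigenvalues cos(kπ/189); ρ_J = cos(π/189) = 0.9998619.
√(1−ρ_J²) = |sin(π/189)| = 0.0166214
Young: ω* = 2/(1+√(1−ρ_J²)) = 2/(1+0.0166214) = 2/1.0166214 = 1.9673007.
ρ_SOR = ω* − 1 = 1.9673007 − 1 = 0.9673007.
(0.9673007)^m ≤ 10^{−10}  ⇒  m·ln(0.9673007) ≤ −10·ln10  ⇒  m ≥ 692.594  ⇒  m = 693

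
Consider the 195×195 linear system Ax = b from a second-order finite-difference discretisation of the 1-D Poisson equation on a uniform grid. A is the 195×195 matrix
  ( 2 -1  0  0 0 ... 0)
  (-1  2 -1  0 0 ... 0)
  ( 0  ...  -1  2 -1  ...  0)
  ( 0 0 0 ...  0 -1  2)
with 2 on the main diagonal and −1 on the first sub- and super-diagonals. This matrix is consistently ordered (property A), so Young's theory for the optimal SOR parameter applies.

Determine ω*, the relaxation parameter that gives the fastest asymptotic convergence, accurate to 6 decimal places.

ω* = 1.968450

With n=195, ρ(Jacobi) = cos(π/196) = 0.999872.
1 − cos²(π/196) = sin²(π/196) ⇒ √(1−ρ_J²) = sin(π/196) = 0.0160278.
[ω*] 2 ÷ (1 + 0.0160278) = 2 ÷ 1.0160278 = 1.968450.
ρ_SOR = ω* − 1 = 1.968450 − 1 = 0.968450.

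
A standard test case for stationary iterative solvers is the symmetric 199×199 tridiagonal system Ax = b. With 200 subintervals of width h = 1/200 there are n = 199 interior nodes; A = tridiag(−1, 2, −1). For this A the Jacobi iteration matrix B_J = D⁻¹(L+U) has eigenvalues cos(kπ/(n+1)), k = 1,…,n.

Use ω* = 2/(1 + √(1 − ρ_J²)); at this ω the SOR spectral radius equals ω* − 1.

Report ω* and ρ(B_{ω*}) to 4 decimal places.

½·tridiag(1,0,1) at n=199: λ_k = cos(kπ/200); max |λ| at k=1 ⇒ ρ_J = cos(π/200) ≈ 0.9999.
√(1 − cos²(π/200)) = sin(π/200) ≈ 0.01571.
ω* = 2/(1 + 0.01571) = 2/1.01571 = 1.9691.
ρ(B_{ω*}) = ω*−1 = 0.9691

ω* = 1.9691, ρ_SOR = 0.9691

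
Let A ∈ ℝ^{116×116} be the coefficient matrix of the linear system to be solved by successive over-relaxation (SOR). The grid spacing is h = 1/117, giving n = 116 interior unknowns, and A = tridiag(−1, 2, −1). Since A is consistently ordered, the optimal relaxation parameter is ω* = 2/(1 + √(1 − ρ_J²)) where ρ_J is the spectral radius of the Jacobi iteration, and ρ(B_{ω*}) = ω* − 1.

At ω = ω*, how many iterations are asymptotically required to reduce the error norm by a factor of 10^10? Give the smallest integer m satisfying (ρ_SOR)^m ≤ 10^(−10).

spectrum of D⁻¹(L+U) = {cos(kπ/117) : 1≤k≤116}; ρ_J = cos(π/117) = 0.9996395.
√(1−ρ_J²) = |sin(π/117)| = 0.0268480
So ω* = 2/1.0268480 = 1.9477079 (Young).
[ρ_SOR] ω* − 1 = 0.9477079.
10·ln10 = 23.0259; −ln(0.9477079) = 0.0537089; m = ⌈23.0259/0.0537089⌉ = ⌈428.717⌉ = 429.

m = 429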